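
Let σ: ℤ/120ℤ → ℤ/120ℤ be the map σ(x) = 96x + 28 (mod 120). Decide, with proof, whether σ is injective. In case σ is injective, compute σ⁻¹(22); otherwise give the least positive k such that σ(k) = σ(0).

Recall: σ is injective when σ(s) = σ(t) forces s = t.
We have gcd(96, 120) = 24 > 1. Taking s = 0 and t = 5: σ(0) = 28 and σ(5) = 96·5 + 28 = 508 ≡ 28 (mod 120).
So σ(0) = σ(5) while 0 ≠ 5, therefore σ is not injective.
Since σ is not injective, we find the least positive k with σ(k) = σ(0): this means 96k ≡ 0 (mod 120), i.e. 120 ∣ 96k. Since gcd(96, 120) = 24, dividing through by 24 this holds exactly when 5 ∣ 4k, and as gcd(4, 5) = 1, exactly when 5 ∣ k.
The smallest positive such k is 5.

5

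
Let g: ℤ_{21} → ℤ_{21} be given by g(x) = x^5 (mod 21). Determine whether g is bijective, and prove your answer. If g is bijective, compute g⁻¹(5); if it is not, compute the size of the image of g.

17

Computing x^5 mod 21 for each x (by repeated squaring, reducing mod 21 at every step), the values g(0), g(1), …, g(20) are: 0, 1, 11, 12, 16, 17, 6, 7, 8, 18, 19, 2, 3, 13, 14, 15, 4, 5, 9, 10, 20.
Every element of ℤ_{21} appears exactly once in this list, so g is a bijection, and in particular bijective.
Since g is bijective, we read off the preimage of 5 from the same table: g(17) = 5, so g⁻¹(5) = 17.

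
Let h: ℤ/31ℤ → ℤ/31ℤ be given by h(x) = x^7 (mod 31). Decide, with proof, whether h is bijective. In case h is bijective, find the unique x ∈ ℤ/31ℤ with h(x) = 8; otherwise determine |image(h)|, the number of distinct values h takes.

16

Since 31 is prime, the nonzero elements of ℤ/31ℤ form a cyclic group of order 30.
As gcd(7, 30) = 1, raising to the 7th power is a bijection on this group: if a^7 ≡ b^7 then (ab^{−1})^7 = 1, and the only element of order dividing gcd(7, 30) = 1 is 1, so a = b.
With h(0) = 0 this makes h injective on all of ℤ/31ℤ, hence bijective (finite equal-size domain and codomain). In particular h is bijective.
Since h is bijective, we find the preimage of 8. The inverse of x ↦ x^7 on (ℤ/31ℤ)^× is x ↦ x^13, because 7·13 = 91 = 3·30 + 1 ≡ 1 (mod 30) and x^{30} = 1 for x ≠ 0 (Fermat). So h⁻¹(8) = 8^13 mod 31.
Repeated squaring mod 31: 8^1 ≡ 8, 8^2 ≡ 8² = 64 ≡ 2, 8^4 ≡ 2² = 4, 8^8 ≡ 4² = 16. Since 13 = 8 + 4 + 1, 8^13 ≡ 16·4·8: 16·4 = 64 ≡ 2, then 2·8 = 16. So 8^13 ≡ 16 (mod 31).
Hence h⁻¹(8) = 16.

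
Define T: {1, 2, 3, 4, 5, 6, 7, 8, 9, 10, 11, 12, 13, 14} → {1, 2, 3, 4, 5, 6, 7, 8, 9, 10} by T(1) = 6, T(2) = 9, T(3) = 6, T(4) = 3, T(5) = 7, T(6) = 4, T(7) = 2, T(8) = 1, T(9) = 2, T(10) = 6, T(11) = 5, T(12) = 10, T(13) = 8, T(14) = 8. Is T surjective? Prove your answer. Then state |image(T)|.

10

Every element of the codomain has a preimage: 1 = T(8), 2 = T(7), 3 = T(4), 4 = T(6), 5 = T(11), 6 = T(1), 7 = T(5), 8 = T(13), 9 = T(2), 10 = T(12).
Therefore T is surjective.
The image of T is {1, 2, 3, 4, 5, 6, 7, 8, 9, 10}, which has 10 elements.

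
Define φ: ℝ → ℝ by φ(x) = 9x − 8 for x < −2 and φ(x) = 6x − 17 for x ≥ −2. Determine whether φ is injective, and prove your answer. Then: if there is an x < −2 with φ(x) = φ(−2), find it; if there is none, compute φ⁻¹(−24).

-7/3

Both pieces are strictly increasing (slopes 9 and 6), so each is injective on its own interval.
The left piece maps (−∞, −2) onto (−∞, −26); the right piece maps [−2, ∞) onto [−29, ∞).
These images overlap. In particular φ(−2) = −29 (right piece), and solving 9x − 8 = −29 on the left piece gives x = −7/3 < −2.
So φ(−7/3) = φ(−2) with −7/3 ≠ −2, and φ is not injective. This x = −7/3 is the requested value below −2.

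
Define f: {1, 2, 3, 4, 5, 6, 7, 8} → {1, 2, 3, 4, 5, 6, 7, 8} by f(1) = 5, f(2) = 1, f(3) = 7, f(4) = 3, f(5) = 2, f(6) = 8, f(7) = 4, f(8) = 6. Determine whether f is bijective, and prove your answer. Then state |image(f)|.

The values 5, 1, 7, 3, 2, 8, 4, 6 are a permutation of {1, 2, 3, 4, 5, 6, 7, 8}: each element appears exactly once.
So f is injective and surjective, hence bijective.
The image of f is {1, 2, 3, 4, 5, 6, 7, 8}, which has 8 elements.

8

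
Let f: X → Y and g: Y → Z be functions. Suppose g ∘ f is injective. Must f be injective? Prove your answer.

Suppose f(x_1) = f(x_2). Applying g: (g ∘ f)(x_1) = (g ∘ f)(x_2). Since g ∘ f is injective, x_1 = x_2. Therefore f is injective.

injective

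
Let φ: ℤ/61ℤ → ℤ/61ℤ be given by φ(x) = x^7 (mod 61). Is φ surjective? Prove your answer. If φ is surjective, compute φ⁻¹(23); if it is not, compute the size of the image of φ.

Since 61 is prime, the nonzero elements of ℤ/61ℤ form a cyclic group of order 60.
As gcd(7, 60) = 1, raising to the 7th power is a bijection on this group: if u^7 ≡ v^7 then (uv^{−1})^7 = 1, and the only element of order dividing gcd(7, 60) = 1 is 1, so u = v.
With φ(0) = 0 this makes φ injective on all of ℤ/61ℤ, hence bijective (finite equal-size domain and codomain). In particular φ is surjective.
Since φ is surjective, we find the preimage of 23. The inverse of x ↦ x^7 on (ℤ/61ℤ)^× is x ↦ x^43, because 7·43 = 301 = 5·60 + 1 ≡ 1 (mod 60) and x^{60} = 1 for x ≠ 0 (Fermat). So φ⁻¹(23) = 23^43 mod 61.
Repeated squaring mod 61: 23^1 ≡ 23, 23^2 ≡ 23² = 529 ≡ 41, 23^4 ≡ 41² = 1681 ≡ 34, 23^8 ≡ 34² = 1156 ≡ 58, 23^16 ≡ 58² = 3364 ≡ 9, 23^32 ≡ 9² = 81 ≡ 20. Since 43 = 32 + 8 + 2 + 1, 23^43 ≡ 20·58·41·23: 20·58 = 1160 ≡ 1, then 1·41 = 41, then 41·23 = 943 ≡ 28. So 23^43 ≡ 28 (mod 61).
Hence φ⁻¹(23) = 28.

28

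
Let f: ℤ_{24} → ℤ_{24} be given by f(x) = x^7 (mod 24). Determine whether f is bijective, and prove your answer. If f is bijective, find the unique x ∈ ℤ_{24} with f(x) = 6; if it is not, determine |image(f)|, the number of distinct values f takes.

f(0) = 0^7 = 0.
f(6): Repeated squaring mod 24: 6^1 ≡ 6, 6^2 ≡ 6² = 36 ≡ 12, 6^4 ≡ 12² = 144 ≡ 0. Since 7 = 4 + 2 + 1, 6^7 ≡ 0·12·6: 0·12 = 0, then 0·6 = 0. So 6^7 ≡ 0 (mod 24).
So f(0) = f(6) = 0 while 0 ≠ 6, so f is not injective, hence not bijective.
Since f is not bijective, we determine |image(f)|. Computing x^7 mod 24 for each x (by repeated squaring, reducing mod 24 at every step), the values f(0), f(1), …, f(23) are: 0, 1, 8, 3, 16, 5, 0, 7, 8, 9, 16, 11, 0, 13, 8, 15, 16, 17, 0, 19, 8, 21, 16, 23.
The distinct values are {0, 1, 3, 5, 7, 8, 9, 11, 13, 15, 16, 17, 19, 21, 23}; there are 15 of them.

15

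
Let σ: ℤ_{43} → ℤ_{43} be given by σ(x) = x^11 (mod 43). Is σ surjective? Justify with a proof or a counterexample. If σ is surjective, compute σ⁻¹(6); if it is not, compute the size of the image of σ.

36

Since 43 is prime, the nonzero elements of ℤ_{43} form a cyclic group of order 42.
As gcd(11, 42) = 1, raising to the 11th power is a bijection on this group: if s^11 ≡ t^11 then (st^{−1})^11 = 1, and the only element of order dividing gcd(11, 42) = 1 is 1, so s = t.
With σ(0) = 0 this makes σ injective on all of ℤ_{43}, hence bijective (finite equal-size domain and codomain). In particular σ is surjective.
Since σ is surjective, we find the preimage of 6. The inverse of x ↦ x^11 on (ℤ_{43})^× is x ↦ x^23, because 11·23 = 253 = 6·42 + 1 ≡ 1 (mod 42) and x^{42} = 1 for x ≠ 0 (Fermat). So σ⁻¹(6) = 6^23 mod 43.
Repeated squaring mod 43: 6^1 ≡ 6, 6^2 ≡ 6² = 36, 6^4 ≡ 36² = 1296 ≡ 6, 6^8 ≡ 6² = 36, 6^16 ≡ 36² = 1296 ≡ 6. Since 23 = 16 + 4 + 2 + 1, 6^23 ≡ 6·6·36·6: 6·6 = 36, then 36·36 = 1296 ≡ 6, then 6·6 = 36. So 6^23 ≡ 36 (mod 43).
Hence σ⁻¹(6) = 36.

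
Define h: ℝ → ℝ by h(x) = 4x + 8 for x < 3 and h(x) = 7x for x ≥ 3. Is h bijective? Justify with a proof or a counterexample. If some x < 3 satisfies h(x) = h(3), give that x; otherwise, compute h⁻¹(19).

Both pieces are strictly increasing (slopes 4 and 7), so each is injective on its own interval.
The left piece maps (−∞, 3) onto (−∞, 20); the right piece maps [3, ∞) onto [21, ∞).
The images leave a gap (20 has no preimage), so h is not surjective, hence not bijective.
Because the two images are disjoint, no x < 3 has h(x) = h(3), so we compute h⁻¹(19): 19 lies in (−∞, 20), so solve 4x + 8 = 19: x = (19 − 8)/4 = 11/4.

11/4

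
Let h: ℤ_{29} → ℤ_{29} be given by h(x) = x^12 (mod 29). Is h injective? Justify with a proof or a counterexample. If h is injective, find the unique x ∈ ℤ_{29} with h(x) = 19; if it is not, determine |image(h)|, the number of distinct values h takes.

h(2): Repeated squaring mod 29: 2^1 ≡ 2, 2^2 ≡ 2² = 4, 2^4 ≡ 4² = 16, 2^8 ≡ 16² = 256 ≡ 24. Since 12 = 8 + 4, 2^12 ≡ 24·16: 24·16 = 384 ≡ 7. So 2^12 ≡ 7 (mod 29).
h(5): Repeated squaring mod 29: 5^1 ≡ 5, 5^2 ≡ 5² = 25, 5^4 ≡ 25² = 625 ≡ 16, 5^8 ≡ 16² = 256 ≡ 24. Since 12 = 8 + 4, 5^12 ≡ 24·16: 24·16 = 384 ≡ 7. So 5^12 ≡ 7 (mod 29).
So h(2) = h(5) = 7 while 2 ≠ 5, so h is not injective.
Since h is not injective, we determine |image(h)|. Computing x^12 mod 29 for each x (by repeated squaring, reducing mod 29 at every step), the values h(0), h(1), …, h(28) are: 0, 1, 7, 16, 20, 7, 25, 16, 24, 24, 20, 23, 1, 23, 25, 25, 23, 1, 23, 20, 24, 24, 16, 25, 7, 20, 16, 7, 1.
The distinct values are {0, 1, 7, 16, 20, 23, 24, 25}; there are 8 of them.

8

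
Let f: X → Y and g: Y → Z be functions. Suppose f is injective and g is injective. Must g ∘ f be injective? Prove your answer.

Suppose (g ∘ f)(x_1) = (g ∘ f)(x_2), i.e. g(f(x_1)) = g(f(x_2)).
Since g is injective, f(x_1) = f(x_2). Since f is injective, x_1 = x_2. Therefore g ∘ f is injective.

injective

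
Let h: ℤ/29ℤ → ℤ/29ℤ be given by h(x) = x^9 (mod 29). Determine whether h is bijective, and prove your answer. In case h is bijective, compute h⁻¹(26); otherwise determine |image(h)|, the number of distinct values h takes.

Since 29 is prime, the nonzero elements of ℤ/29ℤ form a cyclic group of order 28.
As gcd(9, 28) = 1, raising to the 9th power is a bijection on this group: if u^9 ≡ v^9 then (uv^{−1})^9 = 1, and the only element of order dividing gcd(9, 28) = 1 is 1, so u = v.
With h(0) = 0 this makes h injective on all of ℤ/29ℤ, hence bijective (finite equal-size domain and codomain). In particular h is bijective.
Since h is bijective, we find the preimage of 26. The inverse of x ↦ x^9 on (ℤ/29ℤ)^× is x ↦ x^25, because 9·25 = 225 = 8·28 + 1 ≡ 1 (mod 28) and x^{28} = 1 for x ≠ 0 (Fermat). So h⁻¹(26) = 26^25 mod 29.
Repeated squaring mod 29: 26^1 ≡ 26, 26^2 ≡ 26² = 676 ≡ 9, 26^4 ≡ 9² = 81 ≡ 23, 26^8 ≡ 23² = 529 ≡ 7, 26^16 ≡ 7² = 49 ≡ 20. Since 25 = 16 + 8 + 1, 26^25 ≡ 20·7·26: 20·7 = 140 ≡ 24, then 24·26 = 624 ≡ 15. So 26^25 ≡ 15 (mod 29).
Hence h⁻¹(26) = 15.

15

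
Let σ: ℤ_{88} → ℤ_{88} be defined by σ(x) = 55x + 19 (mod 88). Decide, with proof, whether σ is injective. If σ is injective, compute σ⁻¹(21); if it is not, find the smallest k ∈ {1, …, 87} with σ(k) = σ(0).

We have gcd(55, 88) = 11 > 1. Taking s = 0 and t = 8: σ(0) = 19 and σ(8) = 55·8 + 19 = 459 ≡ 19 (mod 88).
So σ(0) = σ(8) while 0 ≠ 8, hence σ is not injective.
Since σ is not injective, we find the least positive k with σ(k) = σ(0): this means 55k ≡ 0 (mod 88), i.e. 88 ∣ 55k. Since gcd(55, 88) = 11, dividing through by 11 this holds exactly when 8 ∣ 5k, and as gcd(5, 8) = 1, exactly when 8 ∣ k.
The smallest positive such k is 8.

8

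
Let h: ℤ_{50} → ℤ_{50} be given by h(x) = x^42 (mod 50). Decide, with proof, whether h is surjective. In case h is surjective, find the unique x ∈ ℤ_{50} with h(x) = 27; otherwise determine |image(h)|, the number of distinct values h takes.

h(0) = 0^42 = 0.
h(10): Repeated squaring mod 50: 10^1 ≡ 10, 10^2 ≡ 10² = 100 ≡ 0, 10^4 ≡ 0² = 0, 10^8 ≡ 0² = 0, 10^16 ≡ 0² = 0, 10^32 ≡ 0² = 0. Since 42 = 32 + 8 + 2, 10^42 ≡ 0·0·0: 0·0 = 0, then 0·0 = 0. So 10^42 ≡ 0 (mod 50).
So h(0) = h(10) = 0 while 0 ≠ 10, so h is not injective.
A non-injective map from the 50-element set ℤ_{50} to itself takes at most 49 distinct values, so it cannot be surjective. Thus h is not surjective.
Since h is not surjective, we determine |image(h)|. Computing x^42 mod 50 for each x (by repeated squaring, reducing mod 50 at every step), the values h(0), h(1), …, h(49) are: 0, 1, 4, 9, 16, 25, 36, 49, 14, 31, 0, 21, 44, 19, 46, 25, 6, 39, 24, 11, 0, 41, 34, 29, 26, 25, 26, 29, 34, 41, 0, 11, 24, 39, 6, 25, 46, 19, 44, 21, 0, 31, 14, 49, 36, 25, 16, 9, 4, 1.
The distinct values are {0, 1, 4, 6, 9, 11, 14, 16, 19, 21, 24, 25, 26, 29, 31, 34, 36, 39, 41, 44, 46, 49}; there are 22 of them.

22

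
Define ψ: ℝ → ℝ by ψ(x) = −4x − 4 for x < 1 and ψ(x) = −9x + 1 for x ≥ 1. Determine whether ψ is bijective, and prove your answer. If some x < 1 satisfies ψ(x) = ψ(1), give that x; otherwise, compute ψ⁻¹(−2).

-1/2

Both pieces are strictly decreasing (slopes −4 and −9), so each is injective on its own interval.
The left piece maps (−∞, 1) onto (−8, ∞); the right piece maps [1, ∞) onto (−∞, −8].
Since −8 = −8, the images partition ℝ: ψ is injective and surjective, hence bijective.
Because the two images are disjoint, no x < 1 has ψ(x) = ψ(1), so we compute ψ⁻¹(−2): −2 lies in (−8, ∞), so solve −4x − 4 = −2: x = (−2 + 4)/(−4) = −1/2.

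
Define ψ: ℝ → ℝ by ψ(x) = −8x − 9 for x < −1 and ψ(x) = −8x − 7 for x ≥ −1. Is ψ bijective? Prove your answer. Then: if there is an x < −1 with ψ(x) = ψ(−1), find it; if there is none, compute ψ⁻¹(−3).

-5/4

Both pieces are strictly decreasing (slopes −8 and −8), so each is injective on its own interval.
The left piece maps (−∞, −1) onto (−1, ∞); the right piece maps [−1, ∞) onto (−∞, 1].
These images overlap. In particular ψ(−1) = 1 (right piece), and solving −8x − 9 = 1 on the left piece gives x = −5/4 < −1.
So ψ(−5/4) = ψ(−1) with −5/4 ≠ −1, and ψ is not injective, hence not bijective. This x = −5/4 is the requested value below −1.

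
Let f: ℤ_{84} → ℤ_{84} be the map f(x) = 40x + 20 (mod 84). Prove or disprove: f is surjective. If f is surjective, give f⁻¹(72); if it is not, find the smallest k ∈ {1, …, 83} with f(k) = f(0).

Since gcd(40, 84) = 4, we have 40x ≡ 0 (mod 4) for all x, so f(x) ≡ 0 (mod 4).
But 1 ≢ 0 (mod 4), so 1 ∈ ℤ_{84} has no preimage. Thus f is not surjective.
Since f is not surjective, we find the least positive k with f(k) = f(0): this means 40k ≡ 0 (mod 84), i.e. 84 ∣ 40k. Since gcd(40, 84) = 4, dividing through by 4 this holds exactly when 21 ∣ 10k, and as gcd(10, 21) = 1, exactly when 21 ∣ k.
The smallest positive such k is 21.

21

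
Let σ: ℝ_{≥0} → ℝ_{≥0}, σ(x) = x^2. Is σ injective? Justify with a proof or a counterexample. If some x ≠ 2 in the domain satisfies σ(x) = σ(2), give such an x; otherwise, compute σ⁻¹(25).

On ℝ_{≥0}, x ↦ x^2 is strictly increasing, so σ(s) = σ(t) forces s = t. Therefore σ is injective.
Since x ↦ x^2 is strictly increasing on ℝ_{≥0}, it is injective there, so no x ≠ 2 in the domain has σ(x) = σ(2). We therefore compute σ⁻¹(25) = 25^{1/2} = 5 (indeed 5^2 = 25).

5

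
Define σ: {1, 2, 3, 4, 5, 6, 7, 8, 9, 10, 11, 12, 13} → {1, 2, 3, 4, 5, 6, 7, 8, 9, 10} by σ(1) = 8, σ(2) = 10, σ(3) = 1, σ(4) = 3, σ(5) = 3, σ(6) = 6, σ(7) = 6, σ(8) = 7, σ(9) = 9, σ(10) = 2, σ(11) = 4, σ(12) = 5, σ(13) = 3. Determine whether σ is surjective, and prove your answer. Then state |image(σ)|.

Every element of the codomain has a preimage: 1 = σ(3), 2 = σ(10), 3 = σ(4), 4 = σ(11), 5 = σ(12), 6 = σ(6), 7 = σ(8), 8 = σ(1), 9 = σ(9), 10 = σ(2).
Therefore σ is surjective.
The image of σ is {1, 2, 3, 4, 5, 6, 7, 8, 9, 10}, which has 10 elements.

10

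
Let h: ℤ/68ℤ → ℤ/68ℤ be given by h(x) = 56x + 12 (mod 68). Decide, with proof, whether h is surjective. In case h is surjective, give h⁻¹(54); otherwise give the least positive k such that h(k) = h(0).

17

Since gcd(56, 68) = 4, we have 56x ≡ 0 (mod 4) for all x, so h(x) ≡ 0 (mod 4).
But 1 ≢ 0 (mod 4), so 1 ∈ ℤ/68ℤ has no preimage. Therefore h is not surjective.
Since h is not surjective, we find the least positive k with h(k) = h(0): this means 56k ≡ 0 (mod 68), i.e. 68 ∣ 56k. Since gcd(56, 68) = 4, dividing through by 4 this holds exactly when 17 ∣ 14k, and as gcd(14, 17) = 1, exactly when 17 ∣ k.
The smallest positive such k is 17.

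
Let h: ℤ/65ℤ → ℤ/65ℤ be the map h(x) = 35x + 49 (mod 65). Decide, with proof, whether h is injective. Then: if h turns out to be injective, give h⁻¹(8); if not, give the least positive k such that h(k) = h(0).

13

We have gcd(35, 65) = 5 > 1. Taking u = 0 and v = 13: h(0) = 49 and h(13) = 35·13 + 49 = 504 ≡ 49 (mod 65).
So h(0) = h(13) while 0 ≠ 13, hence h is not injective.
Since h is not injective, we find the least positive k with h(k) = h(0): this means 35k ≡ 0 (mod 65), i.e. 65 ∣ 35k. Since gcd(35, 65) = 5, dividing through by 5 this holds exactly when 13 ∣ 7k, and as gcd(7, 13) = 1, exactly when 13 ∣ k.
The smallest positive such k is 13.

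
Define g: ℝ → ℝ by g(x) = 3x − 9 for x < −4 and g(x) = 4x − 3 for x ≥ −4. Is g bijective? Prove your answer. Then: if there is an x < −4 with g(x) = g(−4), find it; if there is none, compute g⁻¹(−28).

-19/3

Both pieces are strictly increasing (slopes 3 and 4), so each is injective on its own interval.
The left piece maps (−∞, −4) onto (−∞, −21); the right piece maps [−4, ∞) onto [−19, ∞).
The images leave a gap (−21 has no preimage), so g is not surjective, hence not bijective.
Because the two images are disjoint, no x < −4 has g(x) = g(−4), so we compute g⁻¹(−28): −28 lies in (−∞, −21), so solve 3x − 9 = −28: x = (−28 + 9)/3 = −19/3.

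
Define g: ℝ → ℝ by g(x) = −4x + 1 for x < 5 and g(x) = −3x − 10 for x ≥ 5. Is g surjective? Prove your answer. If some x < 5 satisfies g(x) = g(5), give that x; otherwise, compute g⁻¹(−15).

4

Both pieces are strictly decreasing (slopes −4 and −3), so each is injective on its own interval.
The left piece maps (−∞, 5) onto (−19, ∞); the right piece maps [5, ∞) onto (−∞, −25].
The union (−19, ∞) ∪ (−∞, −25] omits the interval between −19 and −25; in particular −19 has no preimage. So g is not surjective.
Because the two images are disjoint, no x < 5 has g(x) = g(5), so we compute g⁻¹(−15): −15 lies in (−19, ∞), so solve −4x + 1 = −15: x = (−15 − 1)/(−4) = 4.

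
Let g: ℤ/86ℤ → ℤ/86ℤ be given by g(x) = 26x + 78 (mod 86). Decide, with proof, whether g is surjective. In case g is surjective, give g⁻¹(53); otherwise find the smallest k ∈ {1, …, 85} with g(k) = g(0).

By definition, g is surjective if every y in the codomain equals g(x) for some x in the domain.
Since gcd(26, 86) = 2, we have 26x ≡ 0 (mod 2) for all x, so g(x) ≡ 0 (mod 2).
But 1 ≢ 0 (mod 2), so 1 ∈ ℤ/86ℤ has no preimage. Hence g is not surjective.
Since g is not surjective, we find the least positive k with g(k) = g(0): this means 26k ≡ 0 (mod 86), i.e. 86 ∣ 26k. Since gcd(26, 86) = 2, dividing through by 2 this holds exactly when 43 ∣ 13k, and as gcd(13, 43) = 1, exactly when 43 ∣ k.
The smallest positive such k is 43.

43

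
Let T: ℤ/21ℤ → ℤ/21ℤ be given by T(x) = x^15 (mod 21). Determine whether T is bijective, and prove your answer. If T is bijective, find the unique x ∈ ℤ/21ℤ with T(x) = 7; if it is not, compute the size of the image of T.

T(1) = 1^15 = 1.
T(4): Repeated squaring mod 21: 4^1 ≡ 4, 4^2 ≡ 4² = 16, 4^4 ≡ 16² = 256 ≡ 4, 4^8 ≡ 4² = 16. Since 15 = 8 + 4 + 2 + 1, 4^15 ≡ 16·4·16·4: 16·4 = 64 ≡ 1, then 1·16 = 16, then 16·4 = 64 ≡ 1. So 4^15 ≡ 1 (mod 21).
So T(1) = T(4) = 1 while 1 ≠ 4, thus T is not injective, hence not bijective.
Since T is not bijective, we determine |image(T)|. Computing x^15 mod 21 for each x (by repeated squaring, reducing mod 21 at every step), the values T(0), T(1), …, T(20) are: 0, 1, 8, 6, 1, 20, 6, 7, 8, 15, 13, 8, 6, 13, 14, 15, 1, 20, 15, 13, 20.
The distinct values are {0, 1, 6, 7, 8, 13, 14, 15, 20}; there are 9 of them.

9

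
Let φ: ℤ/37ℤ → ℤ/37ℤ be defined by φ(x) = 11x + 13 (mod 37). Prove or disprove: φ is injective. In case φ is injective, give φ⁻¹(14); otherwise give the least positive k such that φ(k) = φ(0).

By definition, φ is injective if φ(u) = φ(v) implies u = v.
If φ(u) = φ(v), then 11u ≡ 11v (mod 37). Because gcd(11, 37) = 1, we may cancel 11 to get u ≡ v (mod 37).
Thus φ is injective.
We now compute 11⁻¹ mod 37 explicitly. Euclid's algorithm: 37 = 3·11 + 4, 11 = 2·4 + 3, 4 = 1·3 + 1; back-substituting gives 1 = 27·11 − 8·37, so 11⁻¹ ≡ 27 (mod 37).
Since φ is injective, we find φ⁻¹(14): we need 11x ≡ 14 − 13 ≡ 1 (mod 37). Using 11⁻¹ = 27: x ≡ 27·1 = 27, so x = 27.
Check: φ(27) = 11·27 + 13 = 310 = 8·37 + 14 ≡ 14 (mod 37).

27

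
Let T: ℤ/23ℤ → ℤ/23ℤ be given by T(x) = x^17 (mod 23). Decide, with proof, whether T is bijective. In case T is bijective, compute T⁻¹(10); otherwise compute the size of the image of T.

15

Since 23 is prime, the nonzero elements of ℤ/23ℤ form a cyclic group of order 22.
As gcd(17, 22) = 1, raising to the 17th power is a bijection on this group: if u^17 ≡ v^17 then (uv^{−1})^17 = 1, and the only element of order dividing gcd(17, 22) = 1 is 1, so u = v.
With T(0) = 0 this makes T injective on all of ℤ/23ℤ, hence bijective (finite equal-size domain and codomain). In particular T is bijective.
Since T is bijective, we find the preimage of 10. The inverse of x ↦ x^17 on (ℤ/23ℤ)^× is x ↦ x^13, because 17·13 = 221 = 10·22 + 1 ≡ 1 (mod 22) and x^{22} = 1 for x ≠ 0 (Fermat). So T⁻¹(10) = 10^13 mod 23.
Repeated squaring mod 23: 10^1 ≡ 10, 10^2 ≡ 10² = 100 ≡ 8, 10^4 ≡ 8² = 64 ≡ 18, 10^8 ≡ 18² = 324 ≡ 2. Since 13 = 8 + 4 + 1, 10^13 ≡ 2·18·10: 2·18 = 36 ≡ 13, then 13·10 = 130 ≡ 15. So 10^13 ≡ 15 (mod 23).
Hence T⁻¹(10) = 15.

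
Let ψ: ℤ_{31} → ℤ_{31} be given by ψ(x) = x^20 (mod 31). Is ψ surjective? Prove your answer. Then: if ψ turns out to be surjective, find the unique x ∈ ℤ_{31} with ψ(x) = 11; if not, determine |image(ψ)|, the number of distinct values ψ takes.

4

ψ(1) = 1^20 = 1.
ψ(2): Repeated squaring mod 31: 2^1 ≡ 2, 2^2 ≡ 2² = 4, 2^4 ≡ 4² = 16, 2^8 ≡ 16² = 256 ≡ 8, 2^16 ≡ 8² = 64 ≡ 2. Since 20 = 16 + 4, 2^20 ≡ 2·16: 2·16 = 32 ≡ 1. So 2^20 ≡ 1 (mod 31).
So ψ(1) = ψ(2) = 1 while 1 ≠ 2, therefore ψ is not injective.
A non-injective map from the 31-element set ℤ_{31} to itself takes at most 30 distinct values, so it cannot be surjective. Hence ψ is not surjective.
Since ψ is not surjective, we determine |image(ψ)|. Computing x^20 mod 31 for each x (by repeated squaring, reducing mod 31 at every step), the values ψ(0), ψ(1), …, ψ(30) are: 0, 1, 1, 5, 1, 25, 5, 5, 1, 25, 25, 25, 5, 25, 5, 1, 1, 5, 25, 5, 25, 25, 25, 1, 5, 5, 25, 1, 5, 1, 1.
The distinct values are {0, 1, 5, 25}; there are 4 of them.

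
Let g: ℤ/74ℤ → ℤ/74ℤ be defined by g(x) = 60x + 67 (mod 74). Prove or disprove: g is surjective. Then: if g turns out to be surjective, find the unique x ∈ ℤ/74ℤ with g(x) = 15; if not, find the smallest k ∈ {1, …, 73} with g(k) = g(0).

37

Recall: surjectivity means every element of the codomain has a preimage under g.
Since gcd(60, 74) = 2, we have 60x ≡ 0 (mod 2) for all x, so g(x) ≡ 1 (mod 2).
But 0 ≢ 1 (mod 2), so 0 ∈ ℤ/74ℤ has no preimage. Thus g is not surjective.
Since g is not surjective, we find the least positive k with g(k) = g(0): this means 60k ≡ 0 (mod 74), i.e. 74 ∣ 60k. Since gcd(60, 74) = 2, dividing through by 2 this holds exactly when 37 ∣ 30k, and as gcd(30, 37) = 1, exactly when 37 ∣ k.
The smallest positive such k is 37.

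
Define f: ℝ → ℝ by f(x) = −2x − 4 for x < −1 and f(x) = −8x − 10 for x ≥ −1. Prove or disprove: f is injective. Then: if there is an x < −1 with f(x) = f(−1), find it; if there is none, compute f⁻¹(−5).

Both pieces are strictly decreasing (slopes −2 and −8), so each is injective on its own interval.
The left piece maps (−∞, −1) onto (−2, ∞); the right piece maps [−1, ∞) onto (−∞, −2].
These images are disjoint, so no value is attained by both pieces. Hence f is injective.
Because the two images are disjoint, no x < −1 has f(x) = f(−1), so we compute f⁻¹(−5): −5 lies in (−∞, −2], so solve −8x − 10 = −5: x = (−5 + 10)/(−8) = −5/8.

-5/8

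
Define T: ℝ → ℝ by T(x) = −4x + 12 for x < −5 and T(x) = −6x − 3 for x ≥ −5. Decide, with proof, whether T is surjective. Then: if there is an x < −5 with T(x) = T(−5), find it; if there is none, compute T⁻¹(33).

Both pieces are strictly decreasing (slopes −4 and −6), so each is injective on its own interval.
The left piece maps (−∞, −5) onto (32, ∞); the right piece maps [−5, ∞) onto (−∞, 27].
The union (32, ∞) ∪ (−∞, 27] omits the interval between 32 and 27; in particular 32 has no preimage. So T is not surjective.
Because the two images are disjoint, no x < −5 has T(x) = T(−5), so we compute T⁻¹(33): 33 lies in (32, ∞), so solve −4x + 12 = 33: x = (33 − 12)/(−4) = −21/4.

-21/4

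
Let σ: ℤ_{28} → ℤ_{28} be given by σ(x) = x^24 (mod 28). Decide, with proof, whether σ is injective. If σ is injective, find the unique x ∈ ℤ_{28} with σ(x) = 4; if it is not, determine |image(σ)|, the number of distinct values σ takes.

σ(1) = 1^24 = 1.
σ(3): Repeated squaring mod 28: 3^1 ≡ 3, 3^2 ≡ 3² = 9, 3^4 ≡ 9² = 81 ≡ 25, 3^8 ≡ 25² = 625 ≡ 9, 3^16 ≡ 9² = 81 ≡ 25. Since 24 = 16 + 8, 3^24 ≡ 25·9: 25·9 = 225 ≡ 1. So 3^24 ≡ 1 (mod 28).
So σ(1) = σ(3) = 1 while 1 ≠ 3, so σ is not injective.
Since σ is not injective, we determine |image(σ)|. Computing x^24 mod 28 for each x (by repeated squaring, reducing mod 28 at every step), the values σ(0), σ(1), …, σ(27) are: 0, 1, 8, 1, 8, 1, 8, 21, 8, 1, 8, 1, 8, 1, 0, 1, 8, 1, 8, 1, 8, 21, 8, 1, 8, 1, 8, 1.
The distinct values are {0, 1, 8, 21}; there are 4 of them.

4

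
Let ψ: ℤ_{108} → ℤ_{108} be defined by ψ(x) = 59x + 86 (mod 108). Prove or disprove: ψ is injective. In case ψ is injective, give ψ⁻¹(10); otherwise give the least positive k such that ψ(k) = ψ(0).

28

Recall: ψ is injective if ψ(u) = ψ(v) implies u = v.
Suppose ψ(u) = ψ(v) in ℤ_{108}. Then 59u + 86 ≡ 59v + 86 (mod 108), so 59(u − v) ≡ 0 (mod 108).
Since gcd(59, 108) = 1, 59 is invertible modulo 108, hence u − v ≡ 0 (mod 108), i.e. u = v.
Thus ψ is injective.
We now compute 59⁻¹ mod 108 explicitly. Euclid's algorithm: 108 = 1·59 + 49, 59 = 1·49 + 10, 49 = 4·10 + 9, 10 = 1·9 + 1; back-substituting gives 1 = 11·59 − 6·108, so 59⁻¹ ≡ 11 (mod 108).
Since ψ is injective, we find ψ⁻¹(10): we need 59x ≡ 10 − 86 ≡ 32 (mod 108). Using 59⁻¹ = 11: x ≡ 11·32 = 352 = 3·108 + 28, so x = 28.
Check: ψ(28) = 59·28 + 86 = 1738 = 16·108 + 10 ≡ 10 (mod 108).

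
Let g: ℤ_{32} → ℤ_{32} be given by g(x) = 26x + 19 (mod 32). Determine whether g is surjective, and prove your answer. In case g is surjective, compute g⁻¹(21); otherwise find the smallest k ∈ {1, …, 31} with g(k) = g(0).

Since gcd(26, 32) = 2, we have 26x ≡ 0 (mod 2) for all x, so g(x) ≡ 1 (mod 2).
But 0 ≢ 1 (mod 2), so 0 ∈ ℤ_{32} has no preimage. Thus g is not surjective.
Since g is not surjective, we find the least positive k with g(k) = g(0): this means 26k ≡ 0 (mod 32), i.e. 32 ∣ 26k. Since gcd(26, 32) = 2, dividing through by 2 this holds exactly when 16 ∣ 13k, and as gcd(13, 16) = 1, exactly when 16 ∣ k.
The smallest positive such k is 16.

16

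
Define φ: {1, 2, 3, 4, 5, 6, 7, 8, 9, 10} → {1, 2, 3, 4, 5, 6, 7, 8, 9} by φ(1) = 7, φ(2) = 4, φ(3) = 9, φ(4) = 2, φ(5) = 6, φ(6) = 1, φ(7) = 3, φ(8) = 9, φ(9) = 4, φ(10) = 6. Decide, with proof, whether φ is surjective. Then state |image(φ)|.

7

No element maps to 5, so φ is not surjective.
The image of φ is {1, 2, 3, 4, 6, 7, 9}, which has 7 elements.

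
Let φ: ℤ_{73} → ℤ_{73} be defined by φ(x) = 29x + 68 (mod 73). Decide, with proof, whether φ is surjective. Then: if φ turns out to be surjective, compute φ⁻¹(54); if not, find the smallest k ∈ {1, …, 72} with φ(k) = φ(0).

70

Since gcd(29, 73) = 1, 29 is invertible modulo 73. Euclid's algorithm: 73 = 2·29 + 15, 29 = 1·15 + 14, 15 = 1·14 + 1; back-substituting gives 1 = 68·29 − 27·73, so 29⁻¹ ≡ 68 (mod 73).
Then y ↦ 68(y − 68) is a two-sided inverse to φ, so every y ∈ ℤ_{73} has a preimage.
Thus φ is surjective.
Since φ is surjective, we find φ⁻¹(54): we need 29x ≡ 54 − 68 ≡ 59 (mod 73). Using 29⁻¹ = 68: x ≡ 68·59 = 4012 = 54·73 + 70, so x = 70.
Check: φ(70) = 29·70 + 68 = 2098 = 28·73 + 54 ≡ 54 (mod 73).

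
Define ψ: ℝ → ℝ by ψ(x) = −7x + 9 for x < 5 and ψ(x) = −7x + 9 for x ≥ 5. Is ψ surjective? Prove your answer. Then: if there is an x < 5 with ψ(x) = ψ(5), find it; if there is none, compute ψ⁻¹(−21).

30/7

Both pieces are strictly decreasing (slopes −7 and −7), so each is injective on its own interval.
The left piece maps (−∞, 5) onto (−26, ∞); the right piece maps [5, ∞) onto (−∞, −26].
These images together cover ℝ, so ψ is surjective.
Because the two images are disjoint, no x < 5 has ψ(x) = ψ(5), so we compute ψ⁻¹(−21): −21 lies in (−26, ∞), so solve −7x + 9 = −21: x = (−21 − 9)/(−7) = 30/7.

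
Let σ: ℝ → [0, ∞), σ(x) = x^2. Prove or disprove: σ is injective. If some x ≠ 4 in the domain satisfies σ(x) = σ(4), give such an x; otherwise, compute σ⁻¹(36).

-4

σ(4) = 16 = (−4)^2 = σ(−4) (since 2 is even), with 4 ≠ −4. So σ is not injective.
For the follow-up, such an x exists: taking x = −4 ∈ ℝ gives σ(−4) = 16 = σ(4) with −4 ≠ 4.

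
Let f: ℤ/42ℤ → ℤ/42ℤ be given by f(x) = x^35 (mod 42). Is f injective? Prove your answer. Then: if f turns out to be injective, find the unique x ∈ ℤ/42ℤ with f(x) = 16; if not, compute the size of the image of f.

4

Computing x^35 mod 42 for each x (by repeated squaring, reducing mod 42 at every step), the values f(0), f(1), …, f(41) are: 0, 1, 32, 33, 16, 17, 6, 7, 8, 39, 40, 23, 24, 13, 14, 15, 4, 5, 30, 31, 20, 21, 22, 11, 12, 37, 38, 27, 28, 29, 18, 19, 2, 3, 34, 35, 36, 25, 26, 9, 10, 41.
Every element of ℤ/42ℤ appears exactly once in this list, so f is a bijection, and in particular injective.
Since f is injective, we read off the preimage of 16 from the same table: f(4) = 16, so f⁻¹(16) = 4.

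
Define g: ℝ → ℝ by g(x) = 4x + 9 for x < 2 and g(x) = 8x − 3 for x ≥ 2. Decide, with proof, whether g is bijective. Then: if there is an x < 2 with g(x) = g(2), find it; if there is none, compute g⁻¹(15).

Both pieces are strictly increasing (slopes 4 and 8), so each is injective on its own interval.
The left piece maps (−∞, 2) onto (−∞, 17); the right piece maps [2, ∞) onto [13, ∞).
These images overlap. In particular g(2) = 13 (right piece), and solving 4x + 9 = 13 on the left piece gives x = 1 < 2.
So g(1) = g(2) with 1 ≠ 2, and g is not injective, hence not bijective. This x = 1 is the requested value below 2.

1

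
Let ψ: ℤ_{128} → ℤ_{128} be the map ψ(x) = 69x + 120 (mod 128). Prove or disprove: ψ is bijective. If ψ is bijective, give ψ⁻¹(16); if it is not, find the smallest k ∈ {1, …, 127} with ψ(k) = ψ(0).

56

Recall that ψ is injective when ψ(s) = ψ(t) forces s = t.
If ψ(s) = ψ(t), then 69s ≡ 69t (mod 128). Because gcd(69, 128) = 1, we may cancel 69 to get s ≡ t (mod 128).
We now compute 69⁻¹ mod 128 explicitly. Euclid's algorithm: 128 = 1·69 + 59, 69 = 1·59 + 10, 59 = 5·10 + 9, 10 = 1·9 + 1; back-substituting gives 1 = 13·69 − 7·128, so 69⁻¹ ≡ 13 (mod 128).
Then y ↦ 13(y − 120) is a two-sided inverse to ψ, so every y ∈ ℤ_{128} has a preimage.
Thus ψ is bijective.
Since ψ is bijective, we find ψ⁻¹(16): we need 69x ≡ 16 − 120 ≡ 24 (mod 128). Using 69⁻¹ = 13: x ≡ 13·24 = 312 = 2·128 + 56, so x = 56.
Check: ψ(56) = 69·56 + 120 = 3984 = 31·128 + 16 ≡ 16 (mod 128).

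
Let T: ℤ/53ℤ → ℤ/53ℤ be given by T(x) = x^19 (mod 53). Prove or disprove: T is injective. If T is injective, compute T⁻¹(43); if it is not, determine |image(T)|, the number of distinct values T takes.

Since 53 is prime, the nonzero elements of ℤ/53ℤ form a cyclic group of order 52.
As gcd(19, 52) = 1, raising to the 19th power is a bijection on this group: if u^19 ≡ v^19 then (uv^{−1})^19 = 1, and the only element of order dividing gcd(19, 52) = 1 is 1, so u = v.
With T(0) = 0 this makes T injective on all of ℤ/53ℤ, hence bijective (finite equal-size domain and codomain). In particular T is injective.
Since T is injective, we find the preimage of 43. The inverse of x ↦ x^19 on (ℤ/53ℤ)^× is x ↦ x^11, because 19·11 = 209 = 4·52 + 1 ≡ 1 (mod 52) and x^{52} = 1 for x ≠ 0 (Fermat). So T⁻¹(43) = 43^11 mod 53.
Repeated squaring mod 53: 43^1 ≡ 43, 43^2 ≡ 43² = 1849 ≡ 47, 43^4 ≡ 47² = 2209 ≡ 36, 43^8 ≡ 36² = 1296 ≡ 24. Since 11 = 8 + 2 + 1, 43^11 ≡ 24·47·43: 24·47 = 1128 ≡ 15, then 15·43 = 645 ≡ 9. So 43^11 ≡ 9 (mod 53).
Hence T⁻¹(43) = 9.

9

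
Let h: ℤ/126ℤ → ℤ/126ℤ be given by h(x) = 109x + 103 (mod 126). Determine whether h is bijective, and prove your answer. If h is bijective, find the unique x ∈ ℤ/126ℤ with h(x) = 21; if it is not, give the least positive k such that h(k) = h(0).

116

By definition, h is injective when h(u) = h(v) forces u = v.
Suppose h(u) = h(v) in ℤ/126ℤ. Then 109u + 103 ≡ 109v + 103 (mod 126), thus 109(u − v) ≡ 0 (mod 126).
Since gcd(109, 126) = 1, 109 is invertible modulo 126, thus u − v ≡ 0 (mod 126), i.e. u = v.
We now compute 109⁻¹ mod 126 explicitly. Euclid's algorithm: 126 = 1·109 + 17, 109 = 6·17 + 7, 17 = 2·7 + 3, 7 = 2·3 + 1; back-substituting gives 1 = 37·109 − 32·126, so 109⁻¹ ≡ 37 (mod 126).
For any y ∈ ℤ/126ℤ, x = 37(y − 103) mod 126 satisfies h(x) = 109·37(y − 103) + 103 ≡ y (since 109·37 ≡ 1 mod 126). So every y has a preimage.
Thus h is bijective.
Since h is bijective, we find h⁻¹(21): we need 109x ≡ 21 − 103 ≡ 44 (mod 126). Using 109⁻¹ = 37: x ≡ 37·44 = 1628 = 12·126 + 116, so x = 116.
Check: h(116) = 109·116 + 103 = 12747 = 101·126 + 21 ≡ 21 (mod 126).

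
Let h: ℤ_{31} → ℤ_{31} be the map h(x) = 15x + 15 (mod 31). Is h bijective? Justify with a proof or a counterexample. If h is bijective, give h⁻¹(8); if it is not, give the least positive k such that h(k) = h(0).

Recall that h is injective when h(x_1) = h(x_2) forces x_1 = x_2.
If h(x_1) = h(x_2), then 15x_1 ≡ 15x_2 (mod 31). Because gcd(15, 31) = 1, we may cancel 15 to get x_1 ≡ x_2 (mod 31).
We now compute 15⁻¹ mod 31 explicitly. Euclid's algorithm: 31 = 2·15 + 1; back-substituting gives 1 = 29·15 − 14·31, so 15⁻¹ ≡ 29 (mod 31).
For any y ∈ ℤ_{31}, x = 29(y − 15) mod 31 satisfies h(x) = 15·29(y − 15) + 15 ≡ y (since 15·29 ≡ 1 mod 31). So every y has a preimage.
Therefore h is bijective.
Since h is bijective, we compute h⁻¹(8): solve 15x + 15 ≡ 8 (mod 31), i.e. 15x ≡ 24 (mod 31).
Multiplying by 15⁻¹ = 29 gives x ≡ 29·24 = 696 = 22·31 + 14 ≡ 14 (mod 31).
Check: h(14) = 15·14 + 15 = 225 = 7·31 + 8 ≡ 8 (mod 31).

14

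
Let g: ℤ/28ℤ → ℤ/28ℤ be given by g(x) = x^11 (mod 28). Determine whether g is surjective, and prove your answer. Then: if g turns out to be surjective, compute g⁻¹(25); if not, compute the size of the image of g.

21

g(0) = 0^11 = 0.
g(14): Repeated squaring mod 28: 14^1 ≡ 14, 14^2 ≡ 14² = 196 ≡ 0, 14^4 ≡ 0² = 0, 14^8 ≡ 0² = 0. Since 11 = 8 + 2 + 1, 14^11 ≡ 0·0·14: 0·0 = 0, then 0·14 = 0. So 14^11 ≡ 0 (mod 28).
So g(0) = g(14) = 0 while 0 ≠ 14, thus g is not injective.
A non-injective map from the 28-element set ℤ/28ℤ to itself takes at most 27 distinct values, so it cannot be surjective. Therefore g is not surjective.
Since g is not surjective, we determine |image(g)|. Computing x^11 mod 28 for each x (by repeated squaring, reducing mod 28 at every step), the values g(0), g(1), …, g(27) are: 0, 1, 4, 19, 16, 17, 20, 7, 8, 25, 12, 23, 24, 13, 0, 15, 4, 5, 16, 3, 20, 21, 8, 11, 12, 9, 24, 27.
The distinct values are {0, 1, 3, 4, 5, 7, 8, 9, 11, 12, 13, 15, 16, 17, 19, 20, 21, 23, 24, 25, 27}; there are 21 of them.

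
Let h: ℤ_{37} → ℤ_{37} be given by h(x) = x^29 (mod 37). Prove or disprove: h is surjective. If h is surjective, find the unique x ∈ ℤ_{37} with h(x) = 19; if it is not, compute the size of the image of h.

22

Since 37 is prime, the nonzero elements of ℤ_{37} form a cyclic group of order 36.
As gcd(29, 36) = 1, raising to the 29th power is a bijection on this group: if x_1^29 ≡ x_2^29 then (x_1x_2^{−1})^29 = 1, and the only element of order dividing gcd(29, 36) = 1 is 1, so x_1 = x_2.
With h(0) = 0 this makes h injective on all of ℤ_{37}, hence bijective (finite equal-size domain and codomain). In particular h is surjective.
Since h is surjective, we find the preimage of 19. The inverse of x ↦ x^29 on (ℤ_{37})^× is x ↦ x^5, because 29·5 = 145 = 4·36 + 1 ≡ 1 (mod 36) and x^{36} = 1 for x ≠ 0 (Fermat). So h⁻¹(19) = 19^5 mod 37.
Repeated squaring mod 37: 19^1 ≡ 19, 19^2 ≡ 19² = 361 ≡ 28, 19^4 ≡ 28² = 784 ≡ 7. Since 5 = 4 + 1, 19^5 ≡ 7·19: 7·19 = 133 ≡ 22. So 19^5 ≡ 22 (mod 37).
Hence h⁻¹(19) = 22.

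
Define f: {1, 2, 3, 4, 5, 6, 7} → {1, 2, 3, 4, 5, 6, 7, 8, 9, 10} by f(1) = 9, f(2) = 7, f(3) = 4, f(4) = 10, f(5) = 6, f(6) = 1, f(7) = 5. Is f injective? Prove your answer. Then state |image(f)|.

7

The values f(1), …, f(7) are 9, 7, 4, 10, 6, 1, 5 — all distinct.
So f(a) = f(b) only when a = b, and f is injective.
The image of f is {1, 4, 5, 6, 7, 9, 10}, which has 7 elements.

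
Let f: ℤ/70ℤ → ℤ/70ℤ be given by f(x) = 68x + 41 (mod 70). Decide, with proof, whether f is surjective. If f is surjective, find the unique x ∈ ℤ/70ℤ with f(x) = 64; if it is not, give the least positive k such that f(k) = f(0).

35

Recall: surjectivity means every element of the codomain has a preimage under f.
Since gcd(68, 70) = 2, we have 68x ≡ 0 (mod 2) for all x, so f(x) ≡ 1 (mod 2).
But 0 ≢ 1 (mod 2), so 0 ∈ ℤ/70ℤ has no preimage. Hence f is not surjective.
Since f is not surjective, we find the least positive k with f(k) = f(0): this means 68k ≡ 0 (mod 70), i.e. 70 ∣ 68k. Since gcd(68, 70) = 2, dividing through by 2 this holds exactly when 35 ∣ 34k, and as gcd(34, 35) = 1, exactly when 35 ∣ k.
The smallest positive such k is 35.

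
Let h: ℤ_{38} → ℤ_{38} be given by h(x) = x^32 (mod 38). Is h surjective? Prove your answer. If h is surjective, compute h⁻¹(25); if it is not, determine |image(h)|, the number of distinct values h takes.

20

h(18): Repeated squaring mod 38: 18^1 ≡ 18, 18^2 ≡ 18² = 324 ≡ 20, 18^4 ≡ 20² = 400 ≡ 20, 18^8 ≡ 20² = 400 ≡ 20, 18^16 ≡ 20² = 400 ≡ 20, 18^32 ≡ 20² = 400 ≡ 20. So 18^32 ≡ 20 (mod 38).
h(20): Repeated squaring mod 38: 20^1 ≡ 20, 20^2 ≡ 20² = 400 ≡ 20, 20^4 ≡ 20² = 400 ≡ 20, 20^8 ≡ 20² = 400 ≡ 20, 20^16 ≡ 20² = 400 ≡ 20, 20^32 ≡ 20² = 400 ≡ 20. So 20^32 ≡ 20 (mod 38).
So h(18) = h(20) = 20 while 18 ≠ 20, therefore h is not injective.
A non-injective map from the 38-element set ℤ_{38} to itself takes at most 37 distinct values, so it cannot be surjective. So h is not surjective.
Since h is not surjective, we determine |image(h)|. Computing x^32 mod 38 for each x (by repeated squaring, reducing mod 38 at every step), the values h(0), h(1), …, h(37) are: 0, 1, 6, 23, 36, 9, 24, 11, 26, 35, 16, 7, 30, 5, 28, 17, 4, 25, 20, 19, 20, 25, 4, 17, 28, 5, 30, 7, 16, 35, 26, 11, 24, 9, 36, 23, 6, 1.
The distinct values are {0, 1, 4, 5, 6, 7, 9, 11, 16, 17, 19, 20, 23, 24, 25, 26, 28, 30, 35, 36}; there are 20 of them.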